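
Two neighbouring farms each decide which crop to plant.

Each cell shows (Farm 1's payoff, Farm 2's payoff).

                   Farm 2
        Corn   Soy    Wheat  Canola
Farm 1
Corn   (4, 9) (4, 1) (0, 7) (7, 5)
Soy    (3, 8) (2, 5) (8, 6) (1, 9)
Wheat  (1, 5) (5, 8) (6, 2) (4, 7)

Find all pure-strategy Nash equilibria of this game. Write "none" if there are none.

Pure-strategy Nash equilibria: (Corn, Corn) and (Wheat, Soy)

Farm 1 against Corn: payoffs 4, 3, 1 → best response Corn.
Farm 1 against Soy: payoffs 4, 2, 5 → best response Wheat.
Farm 1 against Wheat: payoffs 0, 8, 6 → best response Soy.
Farm 1 against Canola: payoffs 7, 1, 4 → best response Corn.
Farm 2 against Corn: payoffs 9, 1, 7, 5 → best response Corn.
Farm 2 against Soy: payoffs 8, 5, 6, 9 → best response Canola.
Farm 2 against Wheat: payoffs 5, 8, 2, 7 → best response Soy.
Mutual best responses: (Corn, Corn); (Wheat, Soy).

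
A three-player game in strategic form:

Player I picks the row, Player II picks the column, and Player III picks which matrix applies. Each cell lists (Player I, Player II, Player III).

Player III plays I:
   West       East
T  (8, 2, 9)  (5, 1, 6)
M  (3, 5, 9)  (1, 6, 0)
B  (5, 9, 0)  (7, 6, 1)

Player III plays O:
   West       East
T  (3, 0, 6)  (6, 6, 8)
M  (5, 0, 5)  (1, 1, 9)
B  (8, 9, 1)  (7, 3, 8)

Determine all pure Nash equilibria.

Check each profile: it is a Nash equilibrium iff no player can strictly gain by switching unilaterally.
(T, West, I): Player I gets 8, best alternative 5; Player II gets 2, best alternative 1; Player III gets 9, best alternative 6. No profitable deviation — NE.
(T, West, O): Player I can switch to M (3 → 5). Not NE.
(T, East, I): Player I can switch to B (5 → 7). Not NE.
(T, East, O): Player I can switch to B (6 → 7). Not NE.
(M, West, I): Player I can switch to T (3 → 8). Not NE.
(M, West, O): Player I can switch to B (5 → 8). Not NE.
(M, East, I): Player I can switch to T (1 → 5). Not NE.
(M, East, O): Player I can switch to T (1 → 6). Not NE.
(B, West, I): Player I can switch to T (5 → 8). Not NE.
(B, West, O): Player I gets 8, best alternative 5; Player II gets 9, best alternative 3; Player III gets 1, best alternative 0. No profitable deviation — NE.
(B, East, I): Player II can switch to West (6 → 9). Not NE.
(B, East, O): Player II can switch to West (3 → 9). Not NE.

Pure-strategy Nash equilibria: (T, West, I) and (B, West, O)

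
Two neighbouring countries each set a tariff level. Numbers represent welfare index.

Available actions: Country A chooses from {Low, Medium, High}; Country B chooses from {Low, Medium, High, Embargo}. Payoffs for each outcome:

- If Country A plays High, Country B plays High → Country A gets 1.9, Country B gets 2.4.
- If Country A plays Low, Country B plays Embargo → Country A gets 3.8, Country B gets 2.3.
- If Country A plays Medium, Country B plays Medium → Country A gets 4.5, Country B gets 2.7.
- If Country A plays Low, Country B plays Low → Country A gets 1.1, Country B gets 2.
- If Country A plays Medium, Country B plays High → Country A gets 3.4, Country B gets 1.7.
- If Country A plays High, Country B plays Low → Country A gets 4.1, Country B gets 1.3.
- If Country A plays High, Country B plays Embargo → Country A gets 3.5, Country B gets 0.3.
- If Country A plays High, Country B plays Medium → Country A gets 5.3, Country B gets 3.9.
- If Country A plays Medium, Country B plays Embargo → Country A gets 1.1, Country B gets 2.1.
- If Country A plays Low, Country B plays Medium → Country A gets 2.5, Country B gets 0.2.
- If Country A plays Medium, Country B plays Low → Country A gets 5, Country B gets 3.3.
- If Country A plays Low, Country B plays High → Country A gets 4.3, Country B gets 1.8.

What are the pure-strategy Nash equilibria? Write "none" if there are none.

Country A against Low: payoffs 1.1, 5, 4.1 → best response Medium.
Country A against Medium: payoffs 2.5, 4.5, 5.3 → best response High.
Country A against High: payoffs 4.3, 3.4, 1.9 → best response Low.
Country A against Embargo: payoffs 3.8, 1.1, 3.5 → best response Low.
Country B against Low: payoffs 2, 0.2, 1.8, 2.3 → best response Embargo.
Country B against Medium: payoffs 3.3, 2.7, 1.7, 2.1 → best response Low.
Country B against High: payoffs 1.3, 3.9, 2.4, 0.3 → best response Medium.
Mutual best responses: (Low, Embargo); (Medium, Low); (High, Medium).

The pure Nash equilibria are (Low, Embargo); (Medium, Low); (High, Medium).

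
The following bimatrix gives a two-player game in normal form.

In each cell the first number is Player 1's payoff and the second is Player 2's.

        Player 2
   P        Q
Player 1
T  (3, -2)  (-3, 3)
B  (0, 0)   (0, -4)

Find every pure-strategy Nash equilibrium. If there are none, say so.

There is no pure-strategy Nash equilibrium.

(T, P): Player 2 can switch to Q (-2 → 3). Not NE.
(T, Q): Player 1 can switch to B (-3 → 0). Not NE.
(B, P): Player 1 can switch to T (0 → 3). Not NE.
(B, Q): Player 2 can switch to P (-4 → 0). Not NE.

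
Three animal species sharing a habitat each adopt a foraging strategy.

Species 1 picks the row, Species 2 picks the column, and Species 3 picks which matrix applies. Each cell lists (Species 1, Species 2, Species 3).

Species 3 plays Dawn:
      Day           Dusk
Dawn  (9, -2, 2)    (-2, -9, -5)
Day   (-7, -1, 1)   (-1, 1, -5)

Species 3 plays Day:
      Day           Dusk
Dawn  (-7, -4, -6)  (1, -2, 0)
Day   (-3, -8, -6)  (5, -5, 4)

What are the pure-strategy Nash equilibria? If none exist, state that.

Species 1 against (Day, Dawn): payoffs 9, -7 → best response Dawn.
Species 1 against (Day, Day): payoffs -7, -3 → best response Day.
Species 1 against (Dusk, Dawn): payoffs -2, -1 → best response Day.
Species 1 against (Dusk, Day): payoffs 1, 5 → best response Day.
Species 2 against (Dawn, Dawn): payoffs -2, -9 → best response Day.
Species 2 against (Dawn, Day): payoffs -4, -2 → best response Dusk.
Species 2 against (Day, Dawn): payoffs -1, 1 → best response Dusk.
Species 2 against (Day, Day): payoffs -8, -5 → best response Dusk.
Species 3 against (Dawn, Day): payoffs 2, -6 → best response Dawn.
Species 3 against (Dawn, Dusk): payoffs -5, 0 → best response Day.
Species 3 against (Day, Day): payoffs 1, -6 → best response Dawn.
Species 3 against (Day, Dusk): payoffs -5, 4 → best response Day.
Mutual best responses: (Dawn, Day, Dawn); (Day, Dusk, Day).

(Dawn, Day, Dawn); (Day, Dusk, Day)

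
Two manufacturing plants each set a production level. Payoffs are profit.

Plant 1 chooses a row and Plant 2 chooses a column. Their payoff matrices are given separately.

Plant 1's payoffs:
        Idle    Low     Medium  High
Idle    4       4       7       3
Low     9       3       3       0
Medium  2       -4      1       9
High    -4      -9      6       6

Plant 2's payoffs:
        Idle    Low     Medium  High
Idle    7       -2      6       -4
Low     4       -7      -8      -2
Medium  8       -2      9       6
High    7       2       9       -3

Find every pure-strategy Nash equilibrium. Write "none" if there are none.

(Low, Idle)

Plant 1 against Idle: payoffs 4, 9, 2, -4 → best response Low.
Plant 1 against Low: payoffs 4, 3, -4, -9 → best response Idle.
Plant 1 against Medium: payoffs 7, 3, 1, 6 → best response Idle.
Plant 1 against High: payoffs 3, 0, 9, 6 → best response Medium.
Plant 2 against Idle: payoffs 7, -2, 6, -4 → best response Idle.
Plant 2 against Low: payoffs 4, -7, -8, -2 → best response Idle.
Plant 2 against Medium: payoffs 8, -2, 9, 6 → best response Medium.
Plant 2 against High: payoffs 7, 2, 9, -3 → best response Medium.
Mutual best responses: (Low, Idle).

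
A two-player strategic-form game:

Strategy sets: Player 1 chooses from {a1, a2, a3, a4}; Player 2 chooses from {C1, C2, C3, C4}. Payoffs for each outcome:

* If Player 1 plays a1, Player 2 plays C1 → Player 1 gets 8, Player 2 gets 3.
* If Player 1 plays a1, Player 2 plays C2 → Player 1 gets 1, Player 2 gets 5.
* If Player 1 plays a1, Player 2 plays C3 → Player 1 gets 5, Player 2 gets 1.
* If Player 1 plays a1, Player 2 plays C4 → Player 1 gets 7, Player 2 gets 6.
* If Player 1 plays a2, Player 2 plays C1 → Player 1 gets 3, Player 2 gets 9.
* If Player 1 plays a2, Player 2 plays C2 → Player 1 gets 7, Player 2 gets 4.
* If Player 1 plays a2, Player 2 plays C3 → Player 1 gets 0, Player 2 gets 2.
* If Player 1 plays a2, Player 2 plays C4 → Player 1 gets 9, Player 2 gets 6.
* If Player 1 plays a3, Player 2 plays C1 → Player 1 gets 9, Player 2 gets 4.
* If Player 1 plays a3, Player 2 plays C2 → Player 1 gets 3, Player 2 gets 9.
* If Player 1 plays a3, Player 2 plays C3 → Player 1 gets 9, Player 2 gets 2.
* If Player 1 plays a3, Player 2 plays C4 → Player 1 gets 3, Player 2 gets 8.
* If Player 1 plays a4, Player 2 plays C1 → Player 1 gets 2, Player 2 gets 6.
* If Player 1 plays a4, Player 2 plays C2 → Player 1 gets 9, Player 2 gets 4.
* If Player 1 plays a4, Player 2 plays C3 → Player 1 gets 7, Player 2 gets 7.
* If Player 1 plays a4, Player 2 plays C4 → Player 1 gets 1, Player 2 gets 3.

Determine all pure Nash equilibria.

Mark each player's best response to every combination of opponents' strategies; a profile where every player is best-responding is a pure Nash equilibrium.
Player 1 against C1: payoffs 8, 3, 9, 2 → best response a3.
Player 1 against C2: payoffs 1, 7, 3, 9 → best response a4.
Player 1 against C3: payoffs 5, 0, 9, 7 → best response a3.
Player 1 against C4: payoffs 7, 9, 3, 1 → best response a2.
Player 2 against a1: payoffs 3, 5, 1, 6 → best response C4.
Player 2 against a2: payoffs 9, 4, 2, 6 → best response C1.
Player 2 against a3: payoffs 4, 9, 2, 8 → best response C2.
Player 2 against a4: payoffs 6, 4, 7, 3 → best response C3.
No profile is a mutual best response for all players.

There is no pure-strategy Nash equilibrium.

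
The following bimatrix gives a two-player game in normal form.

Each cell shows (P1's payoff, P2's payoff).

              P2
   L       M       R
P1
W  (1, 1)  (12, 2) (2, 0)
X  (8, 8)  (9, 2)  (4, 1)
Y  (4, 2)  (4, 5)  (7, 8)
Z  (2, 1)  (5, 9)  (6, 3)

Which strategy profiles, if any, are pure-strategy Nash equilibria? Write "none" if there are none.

Mark each player's best response to every combination of opponents' strategies; a profile where every player is best-responding is a pure Nash equilibrium.
P1 against L: payoffs 1, 8, 4, 2 → best response X.
P1 against M: payoffs 12, 9, 4, 5 → best response W.
P1 against R: payoffs 2, 4, 7, 6 → best response Y.
P2 against W: payoffs 1, 2, 0 → best response M.
P2 against X: payoffs 8, 2, 1 → best response L.
P2 against Y: payoffs 2, 5, 8 → best response R.
P2 against Z: payoffs 1, 9, 3 → best response M.
Mutual best responses: (W, M); (X, L); (Y, R).

The pure Nash equilibria are (W, M); (X, L); (Y, R).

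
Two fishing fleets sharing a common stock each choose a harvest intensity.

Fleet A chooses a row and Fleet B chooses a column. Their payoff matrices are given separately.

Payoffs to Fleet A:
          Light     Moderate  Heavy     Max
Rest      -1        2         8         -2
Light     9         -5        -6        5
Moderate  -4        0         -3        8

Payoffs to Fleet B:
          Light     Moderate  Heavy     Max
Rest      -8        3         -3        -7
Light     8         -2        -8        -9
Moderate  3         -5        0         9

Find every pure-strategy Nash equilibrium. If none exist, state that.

(Rest, Moderate) and (Light, Light) and (Moderate, Max)

Fleet A against Light: payoffs -1, 9, -4 → best response Light.
Fleet A against Moderate: payoffs 2, -5, 0 → best response Rest.
Fleet A against Heavy: payoffs 8, -6, -3 → best response Rest.
Fleet A against Max: payoffs -2, 5, 8 → best response Moderate.
Fleet B against Rest: payoffs -8, 3, -3, -7 → best response Moderate.
Fleet B against Light: payoffs 8, -2, -8, -9 → best response Light.
Fleet B against Moderate: payoffs 3, -5, 0, 9 → best response Max.
Mutual best responses: (Rest, Moderate); (Light, Light); (Moderate, Max).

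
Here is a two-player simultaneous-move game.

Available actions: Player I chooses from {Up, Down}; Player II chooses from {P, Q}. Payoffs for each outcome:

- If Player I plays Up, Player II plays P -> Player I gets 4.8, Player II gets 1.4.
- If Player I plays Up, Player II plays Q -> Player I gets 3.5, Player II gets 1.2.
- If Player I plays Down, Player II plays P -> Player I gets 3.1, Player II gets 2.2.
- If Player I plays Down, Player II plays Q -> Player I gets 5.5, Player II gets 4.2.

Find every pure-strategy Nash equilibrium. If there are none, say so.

The pure Nash equilibria are (Up, P); (Down, Q).

Mark each player's best response to every combination of opponents' strategies; a profile where every player is best-responding is a pure Nash equilibrium.
Player I against P: payoffs 4.8, 3.1 → best response Up.
Player I against Q: payoffs 3.5, 5.5 → best response Down.
Player II against Up: payoffs 1.4, 1.2 → best response P.
Player II against Down: payoffs 2.2, 4.2 → best response Q.
Mutual best responses: (Up, P); (Down, Q).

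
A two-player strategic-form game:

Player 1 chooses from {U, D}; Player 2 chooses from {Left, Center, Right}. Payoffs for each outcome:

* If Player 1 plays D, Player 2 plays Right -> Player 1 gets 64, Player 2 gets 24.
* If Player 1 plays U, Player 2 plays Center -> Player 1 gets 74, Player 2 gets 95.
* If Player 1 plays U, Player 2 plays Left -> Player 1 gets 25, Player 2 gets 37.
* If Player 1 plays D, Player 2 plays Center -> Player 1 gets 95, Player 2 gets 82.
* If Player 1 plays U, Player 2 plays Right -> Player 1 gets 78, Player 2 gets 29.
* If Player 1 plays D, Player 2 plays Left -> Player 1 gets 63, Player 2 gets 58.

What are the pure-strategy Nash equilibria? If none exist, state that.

Player 1 against Left: payoffs 25, 63 → best response D.
Player 1 against Center: payoffs 74, 95 → best response D.
Player 1 against Right: payoffs 78, 64 → best response U.
Player 2 against U: payoffs 37, 95, 29 → best response Center.
Player 2 against D: payoffs 58, 82, 24 → best response Center.
Mutual best responses: (D, Center).

The unique pure-strategy Nash equilibrium is (D, Center).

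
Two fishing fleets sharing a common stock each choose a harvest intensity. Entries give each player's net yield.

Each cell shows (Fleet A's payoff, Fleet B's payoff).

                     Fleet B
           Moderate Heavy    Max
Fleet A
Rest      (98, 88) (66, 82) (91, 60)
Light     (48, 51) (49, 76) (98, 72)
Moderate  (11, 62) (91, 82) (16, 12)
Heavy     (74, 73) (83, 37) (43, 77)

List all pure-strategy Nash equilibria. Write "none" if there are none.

(Rest, Moderate), (Moderate, Heavy)

(Rest, Moderate): Fleet A gets 98, best alternative 74; Fleet B gets 88, best alternative 82. No profitable deviation — NE.
(Rest, Heavy): Fleet A can switch to Moderate (66 → 91). Not NE.
(Rest, Max): Fleet A can switch to Light (91 → 98). Not NE.
(Light, Moderate): Fleet A can switch to Rest (48 → 98). Not NE.
(Light, Heavy): Fleet A can switch to Rest (49 → 66). Not NE.
(Light, Max): Fleet B can switch to Heavy (72 → 76). Not NE.
(Moderate, Moderate): Fleet A can switch to Rest (11 → 98). Not NE.
(Moderate, Heavy): Fleet A gets 91, best alternative 83; Fleet B gets 82, best alternative 62. No profitable deviation — NE.
(The remaining 4 profiles each have a profitable deviation by the same check.)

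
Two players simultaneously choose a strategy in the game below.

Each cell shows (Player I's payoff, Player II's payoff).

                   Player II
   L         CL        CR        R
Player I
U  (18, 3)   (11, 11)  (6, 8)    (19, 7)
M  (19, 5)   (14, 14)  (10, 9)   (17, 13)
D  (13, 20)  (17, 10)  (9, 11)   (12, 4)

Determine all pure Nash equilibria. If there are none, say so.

Player I against L: payoffs 18, 19, 13 → best response M.
Player I against CL: payoffs 11, 14, 17 → best response D.
Player I against CR: payoffs 6, 10, 9 → best response M.
Player I against R: payoffs 19, 17, 12 → best response U.
Player II against U: payoffs 3, 11, 8, 7 → best response CL.
Player II against M: payoffs 5, 14, 9, 13 → best response CL.
Player II against D: payoffs 20, 10, 11, 4 → best response L.
No profile is a mutual best response for all players.

No pure-strategy Nash equilibrium.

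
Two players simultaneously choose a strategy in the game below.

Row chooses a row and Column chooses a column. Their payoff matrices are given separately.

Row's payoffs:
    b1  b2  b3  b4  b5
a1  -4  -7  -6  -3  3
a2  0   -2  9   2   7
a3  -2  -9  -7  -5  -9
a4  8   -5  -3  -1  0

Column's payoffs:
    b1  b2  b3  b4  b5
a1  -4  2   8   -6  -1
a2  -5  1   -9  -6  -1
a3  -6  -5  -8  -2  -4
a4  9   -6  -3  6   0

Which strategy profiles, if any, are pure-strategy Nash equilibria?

Pure-strategy Nash equilibria: (a2, b2) and (a4, b1)

(a1, b1): Row can switch to a2 (-4 → 0). Not NE.
(a1, b2): Row can switch to a2 (-7 → -2). Not NE.
(a1, b3): Row can switch to a2 (-6 → 9). Not NE.
(a1, b4): Row can switch to a2 (-3 → 2). Not NE.
(a1, b5): Row can switch to a2 (3 → 7). Not NE.
(a2, b1): Row can switch to a4 (0 → 8). Not NE.
(a2, b2): Row gets -2, best alternative -5; Column gets 1, best alternative -1. No profitable deviation — NE.
(a2, b3): Column can switch to b1 (-9 → -5). Not NE.
(a2, b4): Column can switch to b1 (-6 → -5). Not NE.
(a2, b5): Column can switch to b2 (-1 → 1). Not NE.
(a3, b1): Row can switch to a2 (-2 → 0). Not NE.
(a3, b2): Row can switch to a1 (-9 → -7). Not NE.
(a3, b3): Row can switch to a1 (-7 → -6). Not NE.
(a4, b1): Row gets 8, best alternative 0; Column gets 9, best alternative 6. No profitable deviation — NE.
(The remaining 6 profiles each have a profitable deviation by the same check.)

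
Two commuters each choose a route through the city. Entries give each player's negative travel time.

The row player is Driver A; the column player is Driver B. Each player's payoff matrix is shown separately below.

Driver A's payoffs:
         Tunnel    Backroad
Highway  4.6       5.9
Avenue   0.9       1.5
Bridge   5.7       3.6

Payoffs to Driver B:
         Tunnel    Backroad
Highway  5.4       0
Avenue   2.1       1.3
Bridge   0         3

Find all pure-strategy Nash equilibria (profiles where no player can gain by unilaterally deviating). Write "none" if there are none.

Mark each player's best response to every combination of opponents' strategies; a profile where every player is best-responding is a pure Nash equilibrium.
Driver A against Tunnel: payoffs 4.6, 0.9, 5.7 → best response Bridge.
Driver A against Backroad: payoffs 5.9, 1.5, 3.6 → best response Highway.
Driver B against Highway: payoffs 5.4, 0 → best response Tunnel.
Driver B against Avenue: payoffs 2.1, 1.3 → best response Tunnel.
Driver B against Bridge: payoffs 0, 3 → best response Backroad.
No profile is a mutual best response for all players.

No pure-strategy Nash equilibrium.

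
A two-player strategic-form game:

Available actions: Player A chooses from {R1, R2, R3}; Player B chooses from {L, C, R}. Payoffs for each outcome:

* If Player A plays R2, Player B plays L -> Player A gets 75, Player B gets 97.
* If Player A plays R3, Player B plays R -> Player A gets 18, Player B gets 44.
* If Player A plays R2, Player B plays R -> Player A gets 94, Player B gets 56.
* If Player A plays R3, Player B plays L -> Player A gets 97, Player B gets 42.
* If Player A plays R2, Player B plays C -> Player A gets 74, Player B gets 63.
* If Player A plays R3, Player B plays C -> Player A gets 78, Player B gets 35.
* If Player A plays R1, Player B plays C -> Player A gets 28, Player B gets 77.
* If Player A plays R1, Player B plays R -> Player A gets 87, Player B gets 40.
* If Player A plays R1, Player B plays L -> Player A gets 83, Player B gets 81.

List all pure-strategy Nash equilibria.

none

For each player, find the best response to each opponent profile; mutual best responses are the pure NE.
Player A against L: payoffs 83, 75, 97 → best response R3.
Player A against C: payoffs 28, 74, 78 → best response R3.
Player A against R: payoffs 87, 94, 18 → best response R2.
Player B against R1: payoffs 81, 77, 40 → best response L.
Player B against R2: payoffs 97, 63, 56 → best response L.
Player B against R3: payoffs 42, 35, 44 → best response R.
No profile is a mutual best response for all players.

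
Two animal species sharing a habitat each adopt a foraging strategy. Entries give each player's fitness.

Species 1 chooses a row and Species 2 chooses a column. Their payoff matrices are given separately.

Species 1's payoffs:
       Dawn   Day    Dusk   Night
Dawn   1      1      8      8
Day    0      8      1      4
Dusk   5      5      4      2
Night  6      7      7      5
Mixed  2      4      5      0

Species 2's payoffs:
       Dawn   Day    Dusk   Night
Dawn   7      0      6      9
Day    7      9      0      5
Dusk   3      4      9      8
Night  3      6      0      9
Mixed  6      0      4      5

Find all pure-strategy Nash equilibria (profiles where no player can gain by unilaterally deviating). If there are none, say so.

Pure-strategy Nash equilibria: (Dawn, Night); (Day, Day)

For each player, find the best response to each opponent profile; mutual best responses are the pure NE.
Species 1 against Dawn: payoffs 1, 0, 5, 6, 2 → best response Night.
Species 1 against Day: payoffs 1, 8, 5, 7, 4 → best response Day.
Species 1 against Dusk: payoffs 8, 1, 4, 7, 5 → best response Dawn.
Species 1 against Night: payoffs 8, 4, 2, 5, 0 → best response Dawn.
Species 2 against Dawn: payoffs 7, 0, 6, 9 → best response Night.
Species 2 against Day: payoffs 7, 9, 0, 5 → best response Day.
Species 2 against Dusk: payoffs 3, 4, 9, 8 → best response Dusk.
Species 2 against Night: payoffs 3, 6, 0, 9 → best response Night.
Species 2 against Mixed: payoffs 6, 0, 4, 5 → best response Dawn.
Mutual best responses: (Dawn, Night); (Day, Day).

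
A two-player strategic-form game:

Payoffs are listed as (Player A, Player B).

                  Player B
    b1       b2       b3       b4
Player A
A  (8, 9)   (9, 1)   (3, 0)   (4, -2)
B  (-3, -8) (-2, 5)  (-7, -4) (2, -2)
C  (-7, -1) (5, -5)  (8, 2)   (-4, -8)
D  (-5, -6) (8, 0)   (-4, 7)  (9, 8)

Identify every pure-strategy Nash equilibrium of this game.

Pure-strategy Nash equilibria: (A, b1), (C, b3), (D, b4)

Check each profile: it is a Nash equilibrium iff no player can strictly gain by switching unilaterally.
(A, b1): Player A gets 8, best alternative -3; Player B gets 9, best alternative 1. No profitable deviation — NE.
(A, b2): Player B can switch to b1 (1 → 9). Not NE.
(A, b3): Player A can switch to C (3 → 8). Not NE.
(A, b4): Player A can switch to D (4 → 9). Not NE.
(B, b1): Player A can switch to A (-3 → 8). Not NE.
(B, b2): Player A can switch to A (-2 → 9). Not NE.
(B, b3): Player A can switch to A (-7 → 3). Not NE.
(B, b4): Player A can switch to A (2 → 4). Not NE.
(C, b1): Player A can switch to A (-7 → 8). Not NE.
(C, b2): Player A can switch to A (5 → 9). Not NE.
(C, b3): Player A gets 8, best alternative 3; Player B gets 2, best alternative -1. No profitable deviation — NE.
(C, b4): Player A can switch to A (-4 → 4). Not NE.
(D, b1): Player A can switch to A (-5 → 8). Not NE.
(D, b2): Player A can switch to A (8 → 9). Not NE.
(D, b4): Player A gets 9, best alternative 4; Player B gets 8, best alternative 7. No profitable deviation — NE.
(The remaining 1 profile has a profitable deviation by the same check.)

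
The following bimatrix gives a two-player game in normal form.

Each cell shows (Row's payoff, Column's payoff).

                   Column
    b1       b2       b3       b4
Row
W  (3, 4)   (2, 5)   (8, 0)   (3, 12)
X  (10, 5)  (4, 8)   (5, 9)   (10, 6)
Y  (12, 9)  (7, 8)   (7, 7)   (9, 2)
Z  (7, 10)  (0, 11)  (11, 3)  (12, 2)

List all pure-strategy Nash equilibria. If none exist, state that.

(Y, b1)

Row against b1: payoffs 3, 10, 12, 7 → best response Y.
Row against b2: payoffs 2, 4, 7, 0 → best response Y.
Row against b3: payoffs 8, 5, 7, 11 → best response Z.
Row against b4: payoffs 3, 10, 9, 12 → best response Z.
Column against W: payoffs 4, 5, 0, 12 → best response b4.
Column against X: payoffs 5, 8, 9, 6 → best response b3.
Column against Y: payoffs 9, 8, 7, 2 → best response b1.
Column against Z: payoffs 10, 11, 3, 2 → best response b2.
Mutual best responses: (Y, b1).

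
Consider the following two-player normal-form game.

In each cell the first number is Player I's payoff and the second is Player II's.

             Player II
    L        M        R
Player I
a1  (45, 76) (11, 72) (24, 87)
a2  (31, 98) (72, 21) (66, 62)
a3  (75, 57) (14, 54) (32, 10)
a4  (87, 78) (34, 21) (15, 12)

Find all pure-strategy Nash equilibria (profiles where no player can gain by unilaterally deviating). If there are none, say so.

(a4, L)

For each player, find the best response to each opponent profile; mutual best responses are the pure NE.
Player I against L: payoffs 45, 31, 75, 87 → best response a4.
Player I against M: payoffs 11, 72, 14, 34 → best response a2.
Player I against R: payoffs 24, 66, 32, 15 → best response a2.
Player II against a1: payoffs 76, 72, 87 → best response R.
Player II against a2: payoffs 98, 21, 62 → best response L.
Player II against a3: payoffs 57, 54, 10 → best response L.
Player II against a4: payoffs 78, 21, 12 → best response L.
Mutual best responses: (a4, L).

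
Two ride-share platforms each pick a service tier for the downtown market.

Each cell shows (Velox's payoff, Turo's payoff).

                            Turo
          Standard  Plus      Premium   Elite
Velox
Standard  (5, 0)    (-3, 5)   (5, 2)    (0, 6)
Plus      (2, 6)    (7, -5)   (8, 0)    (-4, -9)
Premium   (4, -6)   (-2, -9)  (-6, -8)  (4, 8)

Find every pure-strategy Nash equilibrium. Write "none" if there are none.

(Premium, Elite)

For each strategy profile, look for a profitable unilateral deviation.
(Standard, Standard): Turo can switch to Plus (0 → 5). Not NE.
(Standard, Plus): Velox can switch to Plus (-3 → 7). Not NE.
(Standard, Premium): Velox can switch to Plus (5 → 8). Not NE.
(Standard, Elite): Velox can switch to Premium (0 → 4). Not NE.
(Plus, Standard): Velox can switch to Standard (2 → 5). Not NE.
(Plus, Plus): Turo can switch to Standard (-5 → 6). Not NE.
(Premium, Elite): Velox gets 4, best alternative 0; Turo gets 8, best alternative -6. No profitable deviation — NE.
(The remaining 5 profiles each have a profitable deviation by the same check.)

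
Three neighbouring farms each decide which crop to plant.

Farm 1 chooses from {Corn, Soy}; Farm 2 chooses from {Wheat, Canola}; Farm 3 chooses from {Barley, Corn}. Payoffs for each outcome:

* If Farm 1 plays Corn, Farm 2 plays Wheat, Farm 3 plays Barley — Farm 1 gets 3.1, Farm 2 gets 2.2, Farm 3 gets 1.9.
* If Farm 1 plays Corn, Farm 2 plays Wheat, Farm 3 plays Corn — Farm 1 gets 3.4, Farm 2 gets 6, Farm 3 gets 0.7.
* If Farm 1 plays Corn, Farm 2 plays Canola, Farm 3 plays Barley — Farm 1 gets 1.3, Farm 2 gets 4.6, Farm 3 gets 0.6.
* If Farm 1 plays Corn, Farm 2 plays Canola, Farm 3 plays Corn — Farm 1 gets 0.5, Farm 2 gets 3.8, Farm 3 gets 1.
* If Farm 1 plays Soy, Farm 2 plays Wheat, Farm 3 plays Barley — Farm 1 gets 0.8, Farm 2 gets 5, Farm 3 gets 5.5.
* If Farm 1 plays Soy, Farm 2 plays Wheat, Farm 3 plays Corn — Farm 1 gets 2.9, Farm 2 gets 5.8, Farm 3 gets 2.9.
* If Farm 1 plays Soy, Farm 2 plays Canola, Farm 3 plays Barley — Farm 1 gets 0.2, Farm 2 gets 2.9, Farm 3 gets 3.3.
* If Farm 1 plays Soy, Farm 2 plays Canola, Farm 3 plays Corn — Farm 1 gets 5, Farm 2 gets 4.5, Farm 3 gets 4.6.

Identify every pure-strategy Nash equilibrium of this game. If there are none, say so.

No pure-strategy Nash equilibrium.

(Corn, Wheat, Barley): Farm 2 can switch to Canola (2.2 → 4.6). Not NE.
(Corn, Wheat, Corn): Farm 3 can switch to Barley (0.7 → 1.9). Not NE.
(Corn, Canola, Barley): Farm 3 can switch to Corn (0.6 → 1). Not NE.
(Corn, Canola, Corn): Farm 1 can switch to Soy (0.5 → 5). Not NE.
(Soy, Wheat, Barley): Farm 1 can switch to Corn (0.8 → 3.1). Not NE.
(Soy, Wheat, Corn): Farm 1 can switch to Corn (2.9 → 3.4). Not NE.
(Soy, Canola, Barley): Farm 1 can switch to Corn (0.2 → 1.3). Not NE.
(Soy, Canola, Corn): Farm 2 can switch to Wheat (4.5 → 5.8). Not NE.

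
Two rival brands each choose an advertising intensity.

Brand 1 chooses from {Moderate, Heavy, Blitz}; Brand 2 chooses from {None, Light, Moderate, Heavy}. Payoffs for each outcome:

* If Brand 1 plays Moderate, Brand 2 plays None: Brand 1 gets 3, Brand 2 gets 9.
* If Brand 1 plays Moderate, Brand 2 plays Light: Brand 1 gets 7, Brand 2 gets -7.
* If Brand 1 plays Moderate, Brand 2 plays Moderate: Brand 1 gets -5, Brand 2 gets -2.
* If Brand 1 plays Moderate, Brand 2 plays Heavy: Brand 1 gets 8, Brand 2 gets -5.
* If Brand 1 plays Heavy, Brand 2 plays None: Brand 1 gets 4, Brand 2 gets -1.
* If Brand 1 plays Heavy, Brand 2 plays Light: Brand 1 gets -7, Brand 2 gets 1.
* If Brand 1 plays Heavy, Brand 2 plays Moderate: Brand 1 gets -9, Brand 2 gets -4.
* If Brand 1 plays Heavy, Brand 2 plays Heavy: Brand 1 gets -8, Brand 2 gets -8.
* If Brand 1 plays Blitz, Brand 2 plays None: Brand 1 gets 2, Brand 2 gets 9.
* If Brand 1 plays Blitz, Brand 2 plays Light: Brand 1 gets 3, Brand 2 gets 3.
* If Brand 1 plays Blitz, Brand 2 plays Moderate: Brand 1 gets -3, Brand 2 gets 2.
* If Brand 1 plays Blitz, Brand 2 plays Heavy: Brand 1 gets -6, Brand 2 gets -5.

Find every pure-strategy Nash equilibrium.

There is no pure-strategy Nash equilibrium.

(Moderate, None): Brand 1 can switch to Heavy (3 → 4). Not NE.
(Moderate, Light): Brand 2 can switch to None (-7 → 9). Not NE.
(Moderate, Moderate): Brand 1 can switch to Blitz (-5 → -3). Not NE.
(Moderate, Heavy): Brand 2 can switch to None (-5 → 9). Not NE.
(Heavy, None): Brand 2 can switch to Light (-1 → 1). Not NE.
(Heavy, Light): Brand 1 can switch to Moderate (-7 → 7). Not NE.
(Heavy, Moderate): Brand 1 can switch to Moderate (-9 → -5). Not NE.
(Heavy, Heavy): Brand 1 can switch to Moderate (-8 → 8). Not NE.
(Blitz, None): Brand 1 can switch to Moderate (2 → 3). Not NE.
(Blitz, Light): Brand 1 can switch to Moderate (3 → 7). Not NE.
(The remaining 2 profiles each have a profitable deviation by the same check.)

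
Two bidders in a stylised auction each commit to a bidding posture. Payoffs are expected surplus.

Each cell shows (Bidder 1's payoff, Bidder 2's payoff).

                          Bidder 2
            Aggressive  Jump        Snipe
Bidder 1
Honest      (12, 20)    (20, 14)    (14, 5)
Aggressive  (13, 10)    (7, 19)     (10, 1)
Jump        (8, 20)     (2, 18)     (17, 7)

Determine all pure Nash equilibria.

There is no pure-strategy Nash equilibrium.

(Honest, Aggressive): Bidder 1 can switch to Aggressive (12 → 13). Not NE.
(Honest, Jump): Bidder 2 can switch to Aggressive (14 → 20). Not NE.
(Honest, Snipe): Bidder 1 can switch to Jump (14 → 17). Not NE.
(Aggressive, Aggressive): Bidder 2 can switch to Jump (10 → 19). Not NE.
(Aggressive, Jump): Bidder 1 can switch to Honest (7 → 20). Not NE.
(Aggressive, Snipe): Bidder 1 can switch to Honest (10 → 14). Not NE.
(Jump, Aggressive): Bidder 1 can switch to Honest (8 → 12). Not NE.
(Jump, Jump): Bidder 1 can switch to Honest (2 → 20). Not NE.
(The remaining 1 profile has a profitable deviation by the same check.)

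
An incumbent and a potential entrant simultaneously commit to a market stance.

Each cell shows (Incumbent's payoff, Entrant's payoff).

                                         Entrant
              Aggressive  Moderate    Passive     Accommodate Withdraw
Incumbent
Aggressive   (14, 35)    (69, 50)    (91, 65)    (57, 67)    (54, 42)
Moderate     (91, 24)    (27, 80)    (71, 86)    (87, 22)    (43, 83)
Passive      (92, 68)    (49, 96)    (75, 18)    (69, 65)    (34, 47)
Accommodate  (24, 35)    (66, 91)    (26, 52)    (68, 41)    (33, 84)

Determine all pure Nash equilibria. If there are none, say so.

Check each profile: it is a Nash equilibrium iff no player can strictly gain by switching unilaterally.
(Aggressive, Aggressive): Incumbent can switch to Moderate (14 → 91). Not NE.
(Aggressive, Moderate): Entrant can switch to Passive (50 → 65). Not NE.
(Aggressive, Passive): Entrant can switch to Accommodate (65 → 67). Not NE.
(Aggressive, Accommodate): Incumbent can switch to Moderate (57 → 87). Not NE.
(Aggressive, Withdraw): Entrant can switch to Moderate (42 → 50). Not NE.
(Moderate, Aggressive): Incumbent can switch to Passive (91 → 92). Not NE.
(Moderate, Moderate): Incumbent can switch to Aggressive (27 → 69). Not NE.
(Moderate, Passive): Incumbent can switch to Aggressive (71 → 91). Not NE.
(Moderate, Accommodate): Entrant can switch to Aggressive (22 → 24). Not NE.
(Moderate, Withdraw): Incumbent can switch to Aggressive (43 → 54). Not NE.
(The remaining 10 profiles each have a profitable deviation by the same check.)

none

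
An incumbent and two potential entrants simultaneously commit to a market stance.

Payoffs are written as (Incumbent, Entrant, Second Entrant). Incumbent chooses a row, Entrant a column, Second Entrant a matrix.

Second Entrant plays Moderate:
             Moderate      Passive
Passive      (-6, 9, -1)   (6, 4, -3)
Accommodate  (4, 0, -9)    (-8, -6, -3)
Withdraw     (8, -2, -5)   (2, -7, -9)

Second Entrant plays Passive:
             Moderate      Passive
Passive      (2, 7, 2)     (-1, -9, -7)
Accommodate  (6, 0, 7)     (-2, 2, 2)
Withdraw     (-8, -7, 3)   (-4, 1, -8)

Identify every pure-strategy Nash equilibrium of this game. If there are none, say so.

For each player, find the best response to each opponent profile; mutual best responses are the pure NE.
Incumbent against (Moderate, Moderate): payoffs -6, 4, 8 → best response Withdraw.
Incumbent against (Moderate, Passive): payoffs 2, 6, -8 → best response Accommodate.
Incumbent against (Passive, Moderate): payoffs 6, -8, 2 → best response Passive.
Incumbent against (Passive, Passive): payoffs -1, -2, -4 → best response Passive.
Entrant against (Passive, Moderate): payoffs 9, 4 → best response Moderate.
Entrant against (Passive, Passive): payoffs 7, -9 → best response Moderate.
Entrant against (Accommodate, Moderate): payoffs 0, -6 → best response Moderate.
Entrant against (Accommodate, Passive): payoffs 0, 2 → best response Passive.
Entrant against (Withdraw, Moderate): payoffs -2, -7 → best response Moderate.
Entrant against (Withdraw, Passive): payoffs -7, 1 → best response Passive.
Second Entrant against (Passive, Moderate): payoffs -1, 2 → best response Passive.
Second Entrant against (Passive, Passive): payoffs -3, -7 → best response Moderate.
Second Entrant against (Accommodate, Moderate): payoffs -9, 7 → best response Passive.
Second Entrant against (Accommodate, Passive): payoffs -3, 2 → best response Passive.
Second Entrant against (Withdraw, Moderate): payoffs -5, 3 → best response Passive.
Second Entrant against (Withdraw, Passive): payoffs -9, -8 → best response Passive.
No profile is a mutual best response for all players.

none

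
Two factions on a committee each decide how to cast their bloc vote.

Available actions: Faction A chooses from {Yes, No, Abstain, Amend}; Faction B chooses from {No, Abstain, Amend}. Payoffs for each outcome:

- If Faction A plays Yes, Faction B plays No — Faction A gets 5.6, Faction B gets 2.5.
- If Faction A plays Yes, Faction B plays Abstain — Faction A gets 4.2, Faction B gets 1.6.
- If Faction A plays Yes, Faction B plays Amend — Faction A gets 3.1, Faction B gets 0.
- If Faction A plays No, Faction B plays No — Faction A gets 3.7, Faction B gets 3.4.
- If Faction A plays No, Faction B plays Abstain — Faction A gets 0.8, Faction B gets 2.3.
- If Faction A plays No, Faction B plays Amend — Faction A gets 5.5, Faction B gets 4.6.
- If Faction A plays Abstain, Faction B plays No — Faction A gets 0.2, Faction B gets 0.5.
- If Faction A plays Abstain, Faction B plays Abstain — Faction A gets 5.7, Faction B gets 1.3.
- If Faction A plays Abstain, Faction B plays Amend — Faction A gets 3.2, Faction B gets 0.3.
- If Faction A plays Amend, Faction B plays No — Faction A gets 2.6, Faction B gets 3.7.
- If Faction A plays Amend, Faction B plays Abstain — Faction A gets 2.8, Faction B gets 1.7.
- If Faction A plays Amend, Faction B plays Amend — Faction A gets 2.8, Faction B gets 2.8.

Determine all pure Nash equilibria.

Faction A against No: payoffs 5.6, 3.7, 0.2, 2.6 → best response Yes.
Faction A against Abstain: payoffs 4.2, 0.8, 5.7, 2.8 → best response Abstain.
Faction A against Amend: payoffs 3.1, 5.5, 3.2, 2.8 → best response No.
Faction B against Yes: payoffs 2.5, 1.6, 0 → best response No.
Faction B against No: payoffs 3.4, 2.3, 4.6 → best response Amend.
Faction B against Abstain: payoffs 0.5, 1.3, 0.3 → best response Abstain.
Faction B against Amend: payoffs 3.7, 1.7, 2.8 → best response No.
Mutual best responses: (Yes, No); (No, Amend); (Abstain, Abstain).

The pure Nash equilibria are (Yes, No), (No, Amend), (Abstain, Abstain).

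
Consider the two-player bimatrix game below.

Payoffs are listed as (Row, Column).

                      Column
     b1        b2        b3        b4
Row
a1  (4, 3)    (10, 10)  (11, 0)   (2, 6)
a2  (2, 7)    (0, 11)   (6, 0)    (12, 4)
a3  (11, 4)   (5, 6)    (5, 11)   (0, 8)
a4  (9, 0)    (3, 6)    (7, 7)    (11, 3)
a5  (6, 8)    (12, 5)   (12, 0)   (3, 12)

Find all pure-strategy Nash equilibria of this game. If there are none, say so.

Row against b1: payoffs 4, 2, 11, 9, 6 → best response a3.
Row against b2: payoffs 10, 0, 5, 3, 12 → best response a5.
Row against b3: payoffs 11, 6, 5, 7, 12 → best response a5.
Row against b4: payoffs 2, 12, 0, 11, 3 → best response a2.
Column against a1: payoffs 3, 10, 0, 6 → best response b2.
Column against a2: payoffs 7, 11, 0, 4 → best response b2.
Column against a3: payoffs 4, 6, 11, 8 → best response b3.
Column against a4: payoffs 0, 6, 7, 3 → best response b3.
Column against a5: payoffs 8, 5, 0, 12 → best response b4.
No profile is a mutual best response for all players.

No pure-strategy Nash equilibrium.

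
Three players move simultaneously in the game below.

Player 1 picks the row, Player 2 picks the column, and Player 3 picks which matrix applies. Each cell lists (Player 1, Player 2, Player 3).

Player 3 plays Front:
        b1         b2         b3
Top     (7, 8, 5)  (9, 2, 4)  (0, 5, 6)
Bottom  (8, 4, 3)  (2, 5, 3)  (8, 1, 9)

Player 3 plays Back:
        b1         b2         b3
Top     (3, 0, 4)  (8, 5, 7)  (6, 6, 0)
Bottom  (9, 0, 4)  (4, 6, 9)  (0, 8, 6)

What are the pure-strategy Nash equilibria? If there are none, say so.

Mark each player's best response to every combination of opponents' strategies; a profile where every player is best-responding is a pure Nash equilibrium.
Player 1 against (b1, Front): payoffs 7, 8 → best response Bottom.
Player 1 against (b1, Back): payoffs 3, 9 → best response Bottom.
Player 1 against (b2, Front): payoffs 9, 2 → best response Top.
Player 1 against (b2, Back): payoffs 8, 4 → best response Top.
Player 1 against (b3, Front): payoffs 0, 8 → best response Bottom.
Player 1 against (b3, Back): payoffs 6, 0 → best response Top.
Player 2 against (Top, Front): payoffs 8, 2, 5 → best response b1.
Player 2 against (Top, Back): payoffs 0, 5, 6 → best response b3.
Player 2 against (Bottom, Front): payoffs 4, 5, 1 → best response b2.
Player 2 against (Bottom, Back): payoffs 0, 6, 8 → best response b3.
Player 3 against (Top, b1): payoffs 5, 4 → best response Front.
Player 3 against (Top, b2): payoffs 4, 7 → best response Back.
Player 3 against (Top, b3): payoffs 6, 0 → best response Front.
Player 3 against (Bottom, b1): payoffs 3, 4 → best response Back.
Player 3 against (Bottom, b2): payoffs 3, 9 → best response Back.
Player 3 against (Bottom, b3): payoffs 9, 6 → best response Front.
No profile is a mutual best response for all players.

No pure-strategy Nash equilibrium.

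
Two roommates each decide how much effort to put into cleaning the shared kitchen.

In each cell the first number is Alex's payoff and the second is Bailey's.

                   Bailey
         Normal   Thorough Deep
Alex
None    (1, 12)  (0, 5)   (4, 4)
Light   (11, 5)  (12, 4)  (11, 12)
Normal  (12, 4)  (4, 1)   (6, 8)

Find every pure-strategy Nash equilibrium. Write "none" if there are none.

The unique pure-strategy Nash equilibrium is (Light, Deep).

Alex against Normal: payoffs 1, 11, 12 → best response Normal.
Alex against Thorough: payoffs 0, 12, 4 → best response Light.
Alex against Deep: payoffs 4, 11, 6 → best response Light.
Bailey against None: payoffs 12, 5, 4 → best response Normal.
Bailey against Light: payoffs 5, 4, 12 → best response Deep.
Bailey against Normal: payoffs 4, 1, 8 → best response Deep.
Mutual best responses: (Light, Deep).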